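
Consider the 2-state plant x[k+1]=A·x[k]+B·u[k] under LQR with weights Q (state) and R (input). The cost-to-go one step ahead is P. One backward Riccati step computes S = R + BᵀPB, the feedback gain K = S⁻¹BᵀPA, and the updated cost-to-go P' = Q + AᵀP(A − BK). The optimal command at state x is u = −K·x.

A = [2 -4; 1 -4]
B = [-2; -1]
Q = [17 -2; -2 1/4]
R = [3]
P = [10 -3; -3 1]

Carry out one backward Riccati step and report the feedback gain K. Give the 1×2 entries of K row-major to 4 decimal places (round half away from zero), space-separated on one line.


BᵀP = [-17.0000 5.0000]
S = R + BᵀPB = [3] + [29.0000] = [32.0000]
BᵀPA = [-29.0000 48.0000]
K = S⁻¹·BᵀPA = [-0.9063 1.5000]
A−BK = [0.1875 -1.0000; 0.0938 -2.5000]
AᵀP(A−BK) = [2.7188 -4.5000; -4.5000 8.0000]
P' = Q + AᵀP(A−BK) = [19.7188 -6.5000; -6.5000 8.2500]
tr(P') = 27.9688

-0.9063 1.5000


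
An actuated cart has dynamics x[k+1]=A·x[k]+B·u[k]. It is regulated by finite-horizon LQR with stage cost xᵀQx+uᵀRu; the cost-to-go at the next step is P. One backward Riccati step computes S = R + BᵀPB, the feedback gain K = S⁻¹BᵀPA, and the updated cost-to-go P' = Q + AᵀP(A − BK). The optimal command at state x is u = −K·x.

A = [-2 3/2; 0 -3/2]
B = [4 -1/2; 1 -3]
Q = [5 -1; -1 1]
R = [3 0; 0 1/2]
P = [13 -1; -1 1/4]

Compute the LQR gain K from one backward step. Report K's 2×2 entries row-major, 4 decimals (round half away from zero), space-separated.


BᵀP = [51.0000 -3.7500; -3.5000 -0.2500]
S = R + BᵀPB = [3 0; 0 1/2] + [200.2500 -14.2500; -14.2500 2.5000] = [203.2500 -14.2500; -14.2500 3.0000]
BᵀPA = [-102.0000 82.1250; 7.0000 -4.8750]
K = S⁻¹·BᵀPA = [-0.5071 0.4350; -0.0756 0.4412]
A−BK = [-0.0092 -0.0194; 0.2803 -0.6113]
AᵀP(A−BK) = [0.8004 -0.7192; -0.7192 0.7396]
P' = Q + AᵀP(A−BK) = [5.8004 -1.7192; -1.7192 1.7396]
tr(P') = 7.5400

-0.5071 0.4350 -0.0756 0.4412


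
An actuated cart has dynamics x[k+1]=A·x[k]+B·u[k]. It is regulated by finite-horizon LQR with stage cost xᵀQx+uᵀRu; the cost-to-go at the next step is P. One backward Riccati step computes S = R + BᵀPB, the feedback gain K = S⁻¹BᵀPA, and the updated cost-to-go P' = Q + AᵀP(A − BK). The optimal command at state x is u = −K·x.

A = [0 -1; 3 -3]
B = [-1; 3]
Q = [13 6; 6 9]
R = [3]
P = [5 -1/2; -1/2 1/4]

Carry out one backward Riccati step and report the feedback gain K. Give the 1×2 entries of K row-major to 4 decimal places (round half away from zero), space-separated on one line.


0.2830 0.2075

BᵀP = [-6.5000 1.2500]
S = R + BᵀPB = [3] + [10.2500] = [13.2500]
BᵀPA = [3.7500 2.7500]
K = S⁻¹·BᵀPA = [0.2830 0.2075]
A−BK = [0.2830 -0.7925; 2.1509 -3.6226]
AᵀP(A−BK) = [1.1887 -1.5283; -1.5283 3.6792]
P' = Q + AᵀP(A−BK) = [14.1887 4.4717; 4.4717 12.6792]
tr(P') = 26.8679


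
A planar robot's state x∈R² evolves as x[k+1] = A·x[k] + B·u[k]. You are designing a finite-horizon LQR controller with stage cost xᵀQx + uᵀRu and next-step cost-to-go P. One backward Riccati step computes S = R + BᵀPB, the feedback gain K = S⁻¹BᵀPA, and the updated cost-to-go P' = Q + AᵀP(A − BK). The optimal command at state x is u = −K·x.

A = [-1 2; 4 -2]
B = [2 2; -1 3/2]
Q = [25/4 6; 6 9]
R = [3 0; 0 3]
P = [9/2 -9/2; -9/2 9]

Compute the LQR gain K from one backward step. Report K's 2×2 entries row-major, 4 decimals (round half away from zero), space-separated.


-1.7813 1.3125 1.1053 -0.3158

BᵀP = [13.5000 -18.0000; 2.2500 4.5000]
S = R + BᵀPB = [3 0; 0 3] + [45.0000 0.0000; 0.0000 11.2500] = [48.0000 0.0000; 0.0000 14.2500]
BᵀPA = [-85.5000 63.0000; 15.7500 -4.5000]
K = S⁻¹·BᵀPA = [-1.7813 1.3125; 1.1053 -0.3158]
A−BK = [0.3520 0.0066; 0.5609 -0.2138]
AᵀP(A−BK) = [14.7952 -8.8076; -8.8076 5.8914]
P' = Q + AᵀP(A−BK) = [21.0452 -2.8076; -2.8076 14.8914]
tr(P') = 35.9367


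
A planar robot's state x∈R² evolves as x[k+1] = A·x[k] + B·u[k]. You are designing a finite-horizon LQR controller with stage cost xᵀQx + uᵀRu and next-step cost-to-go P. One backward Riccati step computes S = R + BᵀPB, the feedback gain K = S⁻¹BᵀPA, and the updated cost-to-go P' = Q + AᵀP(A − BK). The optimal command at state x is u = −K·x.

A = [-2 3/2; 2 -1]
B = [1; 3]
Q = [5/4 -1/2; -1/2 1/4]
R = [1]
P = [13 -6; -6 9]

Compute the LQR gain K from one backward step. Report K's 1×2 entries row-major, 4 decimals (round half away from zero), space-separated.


0.8814 -0.4831

BᵀP = [-5.0000 21.0000]
S = R + BᵀPB = [1] + [58.0000] = [59.0000]
BᵀPA = [52.0000 -28.5000]
K = S⁻¹·BᵀPA = [0.8814 -0.4831]
A−BK = [-2.8814 1.9831; -0.6441 0.4492]
AᵀP(A−BK) = [90.1695 -61.8814; -61.8814 42.4831]
P' = Q + AᵀP(A−BK) = [91.4195 -62.3814; -62.3814 42.7331]
tr(P') = 134.1525


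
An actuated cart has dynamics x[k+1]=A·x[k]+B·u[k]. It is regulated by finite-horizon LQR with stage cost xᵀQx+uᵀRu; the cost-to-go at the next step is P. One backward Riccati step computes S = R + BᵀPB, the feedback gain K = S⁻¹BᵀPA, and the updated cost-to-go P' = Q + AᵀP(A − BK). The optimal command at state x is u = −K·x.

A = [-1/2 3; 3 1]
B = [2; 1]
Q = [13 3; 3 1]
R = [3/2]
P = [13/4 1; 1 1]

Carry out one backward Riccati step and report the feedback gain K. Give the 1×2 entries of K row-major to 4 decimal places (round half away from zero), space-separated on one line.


BᵀP = [7.5000 3.0000]
S = R + BᵀPB = [3/2] + [18.0000] = [19.5000]
BᵀPA = [5.2500 25.5000]
K = S⁻¹·BᵀPA = [0.2692 1.3077]
A−BK = [-1.0385 0.3846; 2.7308 -0.3077]
AᵀP(A−BK) = [5.3990 -0.2404; -0.2404 2.9038]
P' = Q + AᵀP(A−BK) = [18.3990 2.7596; 2.7596 3.9038]
tr(P') = 22.3029

0.2692 1.3077


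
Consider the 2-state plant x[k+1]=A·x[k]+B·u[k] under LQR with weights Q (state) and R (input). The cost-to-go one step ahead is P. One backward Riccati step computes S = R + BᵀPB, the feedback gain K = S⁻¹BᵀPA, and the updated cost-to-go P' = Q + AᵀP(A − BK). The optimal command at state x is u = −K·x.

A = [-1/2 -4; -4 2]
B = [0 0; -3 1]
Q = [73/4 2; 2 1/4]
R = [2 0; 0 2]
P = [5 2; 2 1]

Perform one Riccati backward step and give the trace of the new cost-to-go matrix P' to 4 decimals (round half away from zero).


44.9167

BᵀP = [-6.0000 -3.0000; 2.0000 1.0000]
S = R + BᵀPB = [2 0; 0 2] + [9.0000 -3.0000; -3.0000 1.0000] = [11.0000 -3.0000; -3.0000 3.0000]
BᵀPA = [15.0000 18.0000; -5.0000 -6.0000]
K = S⁻¹·BᵀPA = [1.2500 1.5000; -0.4167 -0.5000]
A−BK = [-0.5000 -4.0000; 0.1667 7.0000]
AᵀP(A−BK) = [4.4167 7.0000; 7.0000 22.0000]
P' = Q + AᵀP(A−BK) = [22.6667 9.0000; 9.0000 22.2500]
tr(P') = 44.9167


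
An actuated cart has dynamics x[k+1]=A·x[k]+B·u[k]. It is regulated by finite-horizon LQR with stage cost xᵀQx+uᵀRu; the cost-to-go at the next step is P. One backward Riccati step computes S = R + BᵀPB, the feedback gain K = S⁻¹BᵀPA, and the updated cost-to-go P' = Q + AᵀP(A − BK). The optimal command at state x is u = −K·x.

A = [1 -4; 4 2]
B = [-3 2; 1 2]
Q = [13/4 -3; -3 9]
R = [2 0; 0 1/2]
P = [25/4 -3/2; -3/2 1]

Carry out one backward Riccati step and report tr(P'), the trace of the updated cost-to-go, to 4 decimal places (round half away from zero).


18.1868

BᵀP = [-20.2500 5.5000; 9.5000 -1.0000]
S = R + BᵀPB = [2 0; 0 1/2] + [66.2500 -29.5000; -29.5000 17.0000] = [68.2500 -29.5000; -29.5000 17.5000]
BᵀPA = [1.7500 92.0000; 5.5000 -40.0000]
K = S⁻¹·BᵀPA = [0.5951 1.3266; 1.3174 -0.0494]
A−BK = [0.1504 0.0787; 0.7702 0.7721]
AᵀP(A−BK) = [1.9630 1.9499; 1.9499 3.9738]
P' = Q + AᵀP(A−BK) = [5.2130 -1.0501; -1.0501 12.9738]
tr(P') = 18.1868


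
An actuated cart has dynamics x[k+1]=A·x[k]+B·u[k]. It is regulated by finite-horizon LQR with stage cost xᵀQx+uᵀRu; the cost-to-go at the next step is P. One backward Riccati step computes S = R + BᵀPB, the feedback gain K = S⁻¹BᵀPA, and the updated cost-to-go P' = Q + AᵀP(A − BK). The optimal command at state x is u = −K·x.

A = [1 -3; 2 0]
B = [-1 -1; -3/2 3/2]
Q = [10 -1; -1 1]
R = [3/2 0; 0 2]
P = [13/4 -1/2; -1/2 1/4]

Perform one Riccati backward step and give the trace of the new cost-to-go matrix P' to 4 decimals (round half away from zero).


BᵀP = [-2.5000 0.1250; -4.0000 0.8750]
S = R + BᵀPB = [3/2 0; 0 2] + [2.3125 2.6875; 2.6875 5.3125] = [3.8125 2.6875; 2.6875 7.3125]
BᵀPA = [-2.2500 7.5000; -2.2500 12.0000]
K = S⁻¹·BᵀPA = [-0.5038 1.0938; -0.1225 1.2390]
A−BK = [0.3737 -0.6672; 1.4281 -0.2179]
AᵀP(A−BK) = [0.8408 -1.5011; -1.5011 6.1781]
P' = Q + AᵀP(A−BK) = [10.8408 -2.5011; -2.5011 7.1781]
tr(P') = 18.0189

18.0189


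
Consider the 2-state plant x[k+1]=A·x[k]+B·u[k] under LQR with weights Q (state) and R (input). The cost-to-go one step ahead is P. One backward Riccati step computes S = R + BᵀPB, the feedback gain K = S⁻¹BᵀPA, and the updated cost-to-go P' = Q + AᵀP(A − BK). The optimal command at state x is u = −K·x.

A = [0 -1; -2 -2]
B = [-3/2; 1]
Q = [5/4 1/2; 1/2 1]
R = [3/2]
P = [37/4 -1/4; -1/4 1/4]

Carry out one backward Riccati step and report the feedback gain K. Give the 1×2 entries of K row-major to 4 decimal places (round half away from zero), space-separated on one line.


BᵀP = [-14.1250 0.6250]
S = R + BᵀPB = [3/2] + [21.8125] = [23.3125]
BᵀPA = [-1.2500 12.8750]
K = S⁻¹·BᵀPA = [-0.0536 0.5523]
A−BK = [-0.0804 -0.1716; -1.9464 -2.5523]
AᵀP(A−BK) = [0.9330 1.1903; 1.1903 2.1394]
P' = Q + AᵀP(A−BK) = [2.1830 1.6903; 1.6903 3.1394]
tr(P') = 5.3224

-0.0536 0.5523


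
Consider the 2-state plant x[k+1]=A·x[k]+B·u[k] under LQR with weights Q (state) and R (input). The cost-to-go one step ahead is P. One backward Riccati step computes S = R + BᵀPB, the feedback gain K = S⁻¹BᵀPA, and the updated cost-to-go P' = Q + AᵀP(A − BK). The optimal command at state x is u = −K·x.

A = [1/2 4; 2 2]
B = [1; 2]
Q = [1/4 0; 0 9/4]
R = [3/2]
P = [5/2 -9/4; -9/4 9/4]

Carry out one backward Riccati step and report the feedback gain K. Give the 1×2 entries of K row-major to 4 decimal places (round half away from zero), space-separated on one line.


0.8750 -0.8750

BᵀP = [-2.0000 2.2500]
S = R + BᵀPB = [3/2] + [2.5000] = [4.0000]
BᵀPA = [3.5000 -3.5000]
K = S⁻¹·BᵀPA = [0.8750 -0.8750]
A−BK = [-0.3750 4.8750; 0.2500 3.7500]
AᵀP(A−BK) = [2.0625 -3.1875; -3.1875 9.9375]
P' = Q + AᵀP(A−BK) = [2.3125 -3.1875; -3.1875 12.1875]
tr(P') = 14.5000


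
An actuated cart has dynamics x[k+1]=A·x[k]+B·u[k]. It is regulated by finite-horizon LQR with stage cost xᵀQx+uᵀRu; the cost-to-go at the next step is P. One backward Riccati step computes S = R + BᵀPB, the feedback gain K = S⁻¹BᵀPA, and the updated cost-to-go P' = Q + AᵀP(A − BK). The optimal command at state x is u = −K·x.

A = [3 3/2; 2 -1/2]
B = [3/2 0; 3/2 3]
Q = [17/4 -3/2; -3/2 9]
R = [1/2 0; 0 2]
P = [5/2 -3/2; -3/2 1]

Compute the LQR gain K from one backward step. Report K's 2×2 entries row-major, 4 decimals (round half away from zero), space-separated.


BᵀP = [1.5000 -0.7500; -4.5000 3.0000]
S = R + BᵀPB = [1/2 0; 0 2] + [1.1250 -2.2500; -2.2500 9.0000] = [1.6250 -2.2500; -2.2500 11.0000]
BᵀPA = [3.0000 2.6250; -7.5000 -8.2500]
K = S⁻¹·BᵀPA = [1.2585 0.8049; -0.4244 -0.5854]
A−BK = [1.1122 0.2927; 1.3854 0.0488]
AᵀP(A−BK) = [1.5415 1.1951; 1.1951 1.1829]
P' = Q + AᵀP(A−BK) = [5.7915 -0.3049; -0.3049 10.1829]
tr(P') = 15.9744

1.2585 0.8049 -0.4244 -0.5854


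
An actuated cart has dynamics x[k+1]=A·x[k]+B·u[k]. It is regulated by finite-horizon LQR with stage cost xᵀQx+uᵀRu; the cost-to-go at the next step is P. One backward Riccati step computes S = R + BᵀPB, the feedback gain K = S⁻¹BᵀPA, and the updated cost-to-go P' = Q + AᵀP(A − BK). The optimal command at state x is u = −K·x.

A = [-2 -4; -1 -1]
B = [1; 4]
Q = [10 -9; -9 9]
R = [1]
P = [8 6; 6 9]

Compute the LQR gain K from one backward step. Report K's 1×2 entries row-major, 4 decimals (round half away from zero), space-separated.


-0.5274 -0.8458

BᵀP = [32.0000 42.0000]
S = R + BᵀPB = [1] + [200.0000] = [201.0000]
BᵀPA = [-106.0000 -170.0000]
K = S⁻¹·BᵀPA = [-0.5274 -0.8458]
A−BK = [-1.4726 -3.1542; 1.1095 2.3831]
AᵀP(A−BK) = [9.0995 19.3483; 19.3483 41.2189]
P' = Q + AᵀP(A−BK) = [19.0995 10.3483; 10.3483 50.2189]
tr(P') = 69.3184


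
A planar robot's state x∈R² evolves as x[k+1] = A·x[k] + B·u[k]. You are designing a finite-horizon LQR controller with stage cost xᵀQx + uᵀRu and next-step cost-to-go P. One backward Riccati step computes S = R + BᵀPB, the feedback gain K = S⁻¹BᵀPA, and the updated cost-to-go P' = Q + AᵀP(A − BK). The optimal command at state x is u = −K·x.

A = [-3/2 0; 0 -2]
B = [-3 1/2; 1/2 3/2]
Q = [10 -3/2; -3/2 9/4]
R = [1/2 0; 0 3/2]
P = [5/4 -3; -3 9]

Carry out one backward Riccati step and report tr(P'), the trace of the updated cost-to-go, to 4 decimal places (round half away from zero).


BᵀP = [-5.2500 13.5000; -3.8750 12.0000]
S = R + BᵀPB = [1/2 0; 0 3/2] + [22.5000 17.6250; 17.6250 16.0625] = [23.0000 17.6250; 17.6250 17.5625]
BᵀPA = [7.8750 -27.0000; 5.8125 -24.0000]
K = S⁻¹·BᵀPA = [0.3844 -0.5487; -0.0548 -0.8159]
A−BK = [-0.3195 -1.2380; -0.1100 -0.5018]
AᵀP(A−BK) = [0.1040 0.0633; 0.0633 1.6038]
P' = Q + AᵀP(A−BK) = [10.1040 -1.4367; -1.4367 3.8538]
tr(P') = 13.9578

13.9578


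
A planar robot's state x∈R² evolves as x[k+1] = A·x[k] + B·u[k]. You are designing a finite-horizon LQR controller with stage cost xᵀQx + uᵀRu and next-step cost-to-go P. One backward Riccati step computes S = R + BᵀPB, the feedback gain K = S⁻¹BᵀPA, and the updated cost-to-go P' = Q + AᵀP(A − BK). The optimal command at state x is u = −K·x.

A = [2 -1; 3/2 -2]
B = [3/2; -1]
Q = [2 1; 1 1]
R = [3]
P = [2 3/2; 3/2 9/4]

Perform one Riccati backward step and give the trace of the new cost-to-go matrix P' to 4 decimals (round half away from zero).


BᵀP = [1.5000 0.0000]
S = R + BᵀPB = [3] + [2.2500] = [5.2500]
BᵀPA = [3.0000 -1.5000]
K = S⁻¹·BᵀPA = [0.5714 -0.2857]
A−BK = [1.1429 -0.5714; 2.0714 -2.2857]
AᵀP(A−BK) = [20.3482 -18.1429; -18.1429 16.5714]
P' = Q + AᵀP(A−BK) = [22.3482 -17.1429; -17.1429 17.5714]
tr(P') = 39.9196

39.9196


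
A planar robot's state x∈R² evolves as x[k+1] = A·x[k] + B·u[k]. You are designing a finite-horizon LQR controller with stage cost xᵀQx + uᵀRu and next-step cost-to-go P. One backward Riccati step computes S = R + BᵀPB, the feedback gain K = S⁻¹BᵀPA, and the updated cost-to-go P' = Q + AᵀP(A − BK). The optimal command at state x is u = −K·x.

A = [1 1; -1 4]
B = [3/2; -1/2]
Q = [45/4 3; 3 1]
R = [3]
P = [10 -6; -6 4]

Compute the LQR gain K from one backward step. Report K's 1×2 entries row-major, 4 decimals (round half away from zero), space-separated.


BᵀP = [18.0000 -11.0000]
S = R + BᵀPB = [3] + [32.5000] = [35.5000]
BᵀPA = [29.0000 -26.0000]
K = S⁻¹·BᵀPA = [0.8169 -0.7324]
A−BK = [-0.2254 2.0986; -0.5915 3.6338]
AᵀP(A−BK) = [2.3099 -2.7606; -2.7606 6.9577]
P' = Q + AᵀP(A−BK) = [13.5599 0.2394; 0.2394 7.9577]
tr(P') = 21.5176

0.8169 -0.7324


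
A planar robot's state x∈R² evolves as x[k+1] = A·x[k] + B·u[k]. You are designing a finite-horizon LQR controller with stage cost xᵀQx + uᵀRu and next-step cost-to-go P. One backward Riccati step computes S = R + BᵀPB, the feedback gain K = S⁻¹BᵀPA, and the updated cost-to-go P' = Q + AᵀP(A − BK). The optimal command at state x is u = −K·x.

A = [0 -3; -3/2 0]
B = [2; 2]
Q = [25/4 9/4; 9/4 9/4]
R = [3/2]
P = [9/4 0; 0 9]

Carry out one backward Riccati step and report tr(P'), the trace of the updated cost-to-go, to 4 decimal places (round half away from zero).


BᵀP = [4.5000 18.0000]
S = R + BᵀPB = [3/2] + [45.0000] = [46.5000]
BᵀPA = [-27.0000 -13.5000]
K = S⁻¹·BᵀPA = [-0.5806 -0.2903]
A−BK = [1.1613 -2.4194; -0.3387 0.5806]
AᵀP(A−BK) = [4.5726 -7.8387; -7.8387 16.3306]
P' = Q + AᵀP(A−BK) = [10.8226 -5.5887; -5.5887 18.5806]
tr(P') = 29.4032

29.4032


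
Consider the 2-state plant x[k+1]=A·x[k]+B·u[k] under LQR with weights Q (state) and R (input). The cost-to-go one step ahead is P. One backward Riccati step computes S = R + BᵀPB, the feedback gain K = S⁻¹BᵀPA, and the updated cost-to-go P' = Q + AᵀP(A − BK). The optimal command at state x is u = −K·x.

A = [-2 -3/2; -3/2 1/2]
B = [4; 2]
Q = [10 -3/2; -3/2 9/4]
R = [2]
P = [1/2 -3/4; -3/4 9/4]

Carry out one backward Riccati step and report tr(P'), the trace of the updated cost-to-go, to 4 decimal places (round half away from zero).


16.1161

BᵀP = [0.5000 1.5000]
S = R + BᵀPB = [2] + [5.0000] = [7.0000]
BᵀPA = [-3.2500 0.0000]
K = S⁻¹·BᵀPA = [-0.4643 0.0000]
A−BK = [-0.1429 -1.5000; -0.5714 0.5000]
AᵀP(A−BK) = [1.0536 -1.1250; -1.1250 2.8125]
P' = Q + AᵀP(A−BK) = [11.0536 -2.6250; -2.6250 5.0625]
tr(P') = 16.1161


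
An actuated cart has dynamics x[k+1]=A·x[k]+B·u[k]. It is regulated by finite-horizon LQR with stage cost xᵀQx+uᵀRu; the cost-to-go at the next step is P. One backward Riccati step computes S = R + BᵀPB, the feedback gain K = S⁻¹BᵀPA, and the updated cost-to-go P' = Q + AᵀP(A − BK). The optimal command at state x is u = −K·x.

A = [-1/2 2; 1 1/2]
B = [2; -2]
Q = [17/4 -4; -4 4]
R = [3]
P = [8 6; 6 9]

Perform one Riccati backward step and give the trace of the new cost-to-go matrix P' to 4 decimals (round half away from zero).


55.6304

BᵀP = [4.0000 -6.0000]
S = R + BᵀPB = [3] + [20.0000] = [23.0000]
BᵀPA = [-8.0000 5.0000]
K = S⁻¹·BᵀPA = [-0.3478 0.2174]
A−BK = [0.1957 1.5652; 0.3043 0.9348]
AᵀP(A−BK) = [2.2174 8.7391; 8.7391 45.1630]
P' = Q + AᵀP(A−BK) = [6.4674 4.7391; 4.7391 49.1630]
tr(P') = 55.6304


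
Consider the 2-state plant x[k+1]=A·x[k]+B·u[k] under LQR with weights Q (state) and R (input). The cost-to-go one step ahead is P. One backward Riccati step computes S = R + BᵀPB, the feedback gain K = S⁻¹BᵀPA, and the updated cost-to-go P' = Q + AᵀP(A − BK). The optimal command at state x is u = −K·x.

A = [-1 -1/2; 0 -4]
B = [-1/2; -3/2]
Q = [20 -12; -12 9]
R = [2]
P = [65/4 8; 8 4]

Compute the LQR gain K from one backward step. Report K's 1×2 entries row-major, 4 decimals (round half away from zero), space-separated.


0.7436 1.8499

BᵀP = [-20.1250 -10.0000]
S = R + BᵀPB = [2] + [25.0625] = [27.0625]
BᵀPA = [20.1250 50.0625]
K = S⁻¹·BᵀPA = [0.7436 1.8499]
A−BK = [-0.6282 0.4249; 1.1155 -1.2252]
AᵀP(A−BK) = [1.2841 2.8961; 2.8961 7.4527]
P' = Q + AᵀP(A−BK) = [21.2841 -9.1039; -9.1039 16.4527]
tr(P') = 37.7367


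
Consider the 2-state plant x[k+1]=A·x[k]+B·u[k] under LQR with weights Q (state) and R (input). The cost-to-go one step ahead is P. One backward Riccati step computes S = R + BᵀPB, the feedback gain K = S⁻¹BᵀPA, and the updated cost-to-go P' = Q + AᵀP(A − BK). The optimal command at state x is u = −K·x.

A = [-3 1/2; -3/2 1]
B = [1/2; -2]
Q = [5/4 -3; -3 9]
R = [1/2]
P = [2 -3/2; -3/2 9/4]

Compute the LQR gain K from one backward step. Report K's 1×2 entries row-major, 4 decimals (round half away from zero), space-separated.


-0.3173 -0.2500

BᵀP = [4.0000 -5.2500]
S = R + BᵀPB = [1/2] + [12.5000] = [13.0000]
BᵀPA = [-4.1250 -3.2500]
K = S⁻¹·BᵀPA = [-0.3173 -0.2500]
A−BK = [-2.8413 0.6250; -2.1346 0.5000]
AᵀP(A−BK) = [8.2536 -1.7813; -1.7813 0.4375]
P' = Q + AᵀP(A−BK) = [9.5036 -4.7813; -4.7813 9.4375]
tr(P') = 18.9411


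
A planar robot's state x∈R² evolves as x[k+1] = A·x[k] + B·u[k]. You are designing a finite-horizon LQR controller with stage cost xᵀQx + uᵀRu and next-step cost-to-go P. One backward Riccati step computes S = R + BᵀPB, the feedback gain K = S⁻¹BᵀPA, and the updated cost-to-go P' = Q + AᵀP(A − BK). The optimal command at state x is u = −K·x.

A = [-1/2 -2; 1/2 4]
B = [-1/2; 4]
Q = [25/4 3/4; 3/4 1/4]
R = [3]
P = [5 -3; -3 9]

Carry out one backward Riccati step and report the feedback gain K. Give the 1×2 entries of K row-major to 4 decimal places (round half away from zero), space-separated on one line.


0.1622 1.1170

BᵀP = [-14.5000 37.5000]
S = R + BᵀPB = [3] + [157.2500] = [160.2500]
BᵀPA = [26.0000 179.0000]
K = S⁻¹·BᵀPA = [0.1622 1.1170]
A−BK = [-0.4189 -1.4415; -0.1490 -0.4680]
AᵀP(A−BK) = [0.7816 2.9579; 2.9579 12.0562]
P' = Q + AᵀP(A−BK) = [7.0316 3.7079; 3.7079 12.3062]
tr(P') = 19.3378


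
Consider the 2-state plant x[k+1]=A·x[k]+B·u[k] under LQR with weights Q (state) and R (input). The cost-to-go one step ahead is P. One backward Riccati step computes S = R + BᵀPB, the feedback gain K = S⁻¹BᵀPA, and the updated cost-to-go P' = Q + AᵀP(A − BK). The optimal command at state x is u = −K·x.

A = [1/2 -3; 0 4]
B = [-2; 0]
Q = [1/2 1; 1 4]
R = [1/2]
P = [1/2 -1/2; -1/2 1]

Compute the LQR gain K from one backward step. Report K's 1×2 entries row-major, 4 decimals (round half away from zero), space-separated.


-0.2000 2.8000

BᵀP = [-1.0000 1.0000]
S = R + BᵀPB = [1/2] + [2.0000] = [2.5000]
BᵀPA = [-0.5000 7.0000]
K = S⁻¹·BᵀPA = [-0.2000 2.8000]
A−BK = [0.1000 2.6000; 0.0000 4.0000]
AᵀP(A−BK) = [0.0250 -0.3500; -0.3500 12.9000]
P' = Q + AᵀP(A−BK) = [0.5250 0.6500; 0.6500 16.9000]
tr(P') = 17.4250


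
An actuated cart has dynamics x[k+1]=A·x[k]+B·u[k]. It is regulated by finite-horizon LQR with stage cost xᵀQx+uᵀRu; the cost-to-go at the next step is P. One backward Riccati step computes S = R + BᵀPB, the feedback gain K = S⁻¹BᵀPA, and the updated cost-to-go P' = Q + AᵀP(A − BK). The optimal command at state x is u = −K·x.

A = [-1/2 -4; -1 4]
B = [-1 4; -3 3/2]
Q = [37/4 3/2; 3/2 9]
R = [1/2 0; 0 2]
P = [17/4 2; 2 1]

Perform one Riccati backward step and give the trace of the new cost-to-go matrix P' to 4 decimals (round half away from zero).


BᵀP = [-10.2500 -5.0000; 20.0000 9.5000]
S = R + BᵀPB = [1/2 0; 0 2] + [25.2500 -48.5000; -48.5000 94.2500] = [25.7500 -48.5000; -48.5000 96.2500]
BᵀPA = [10.1250 21.0000; -19.5000 -42.0000]
K = S⁻¹·BᵀPA = [0.2281 -0.1248; -0.0877 -0.4993]
A−BK = [0.0788 -2.1278; -0.1842 4.3744]
AᵀP(A−BK) = [0.0436 0.0282; 0.0282 1.6523]
P' = Q + AᵀP(A−BK) = [9.2936 1.5282; 1.5282 10.6523]
tr(P') = 19.9460

19.9460


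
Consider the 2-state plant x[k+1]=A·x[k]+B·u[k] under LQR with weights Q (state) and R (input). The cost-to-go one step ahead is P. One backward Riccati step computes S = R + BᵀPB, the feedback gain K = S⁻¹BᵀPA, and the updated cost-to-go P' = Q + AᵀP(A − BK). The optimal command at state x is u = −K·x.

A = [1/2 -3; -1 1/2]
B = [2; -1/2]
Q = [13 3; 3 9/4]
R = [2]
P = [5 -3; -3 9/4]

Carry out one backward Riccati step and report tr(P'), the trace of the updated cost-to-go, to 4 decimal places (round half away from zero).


BᵀP = [11.5000 -7.1250]
S = R + BᵀPB = [2] + [26.5625] = [28.5625]
BᵀPA = [12.8750 -38.0625]
K = S⁻¹·BᵀPA = [0.4508 -1.3326]
A−BK = [-0.4015 -0.3348; -0.7746 -0.1663]
AᵀP(A−BK) = [0.6964 -1.2177; -1.2177 3.8403]
P' = Q + AᵀP(A−BK) = [13.6964 1.7823; 1.7823 6.0903]
tr(P') = 19.7867

19.7867


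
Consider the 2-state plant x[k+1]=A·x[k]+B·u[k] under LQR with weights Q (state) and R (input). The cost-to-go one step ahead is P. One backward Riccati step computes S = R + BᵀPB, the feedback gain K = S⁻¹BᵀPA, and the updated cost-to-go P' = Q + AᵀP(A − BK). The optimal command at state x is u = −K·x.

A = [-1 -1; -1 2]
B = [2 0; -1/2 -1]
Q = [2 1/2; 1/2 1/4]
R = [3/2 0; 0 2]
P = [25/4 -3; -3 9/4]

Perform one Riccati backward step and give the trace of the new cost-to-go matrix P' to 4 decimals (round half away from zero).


5.5007

BᵀP = [14.0000 -7.1250; 3.0000 -2.2500]
S = R + BᵀPB = [3/2 0; 0 2] + [31.5625 7.1250; 7.1250 2.2500] = [33.0625 7.1250; 7.1250 4.2500]
BᵀPA = [-6.8750 -28.2500; -0.7500 -7.5000]
K = S⁻¹·BᵀPA = [-0.2660 -0.7423; 0.2695 -0.5202]
A−BK = [-0.4680 0.4847; -0.8635 1.1086]
AᵀP(A−BK) = [0.8733 -0.7437; -0.7437 2.3774]
P' = Q + AᵀP(A−BK) = [2.8733 -0.2437; -0.2437 2.6274]
tr(P') = 5.5007


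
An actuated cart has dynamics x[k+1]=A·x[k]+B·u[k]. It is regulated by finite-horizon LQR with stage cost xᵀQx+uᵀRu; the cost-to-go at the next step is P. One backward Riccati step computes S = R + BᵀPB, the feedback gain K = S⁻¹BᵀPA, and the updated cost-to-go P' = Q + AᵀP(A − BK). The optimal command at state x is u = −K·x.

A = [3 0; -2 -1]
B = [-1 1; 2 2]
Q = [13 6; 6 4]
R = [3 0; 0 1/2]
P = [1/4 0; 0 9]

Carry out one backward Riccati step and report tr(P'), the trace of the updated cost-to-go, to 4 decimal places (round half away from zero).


BᵀP = [-0.2500 18.0000; 0.2500 18.0000]
S = R + BᵀPB = [3 0; 0 1/2] + [36.2500 35.7500; 35.7500 36.2500] = [39.2500 35.7500; 35.7500 36.7500]
BᵀPA = [-36.7500 -18.0000; -35.2500 -18.0000]
K = S⁻¹·BᵀPA = [-0.5498 -0.1095; -0.4243 -0.3833]
A−BK = [2.8745 0.2738; -0.0517 -0.0144]
AᵀP(A−BK) = [3.0867 0.4654; 0.4654 0.1300]
P' = Q + AᵀP(A−BK) = [16.0867 6.4654; 6.4654 4.1300]
tr(P') = 20.2167

20.2167


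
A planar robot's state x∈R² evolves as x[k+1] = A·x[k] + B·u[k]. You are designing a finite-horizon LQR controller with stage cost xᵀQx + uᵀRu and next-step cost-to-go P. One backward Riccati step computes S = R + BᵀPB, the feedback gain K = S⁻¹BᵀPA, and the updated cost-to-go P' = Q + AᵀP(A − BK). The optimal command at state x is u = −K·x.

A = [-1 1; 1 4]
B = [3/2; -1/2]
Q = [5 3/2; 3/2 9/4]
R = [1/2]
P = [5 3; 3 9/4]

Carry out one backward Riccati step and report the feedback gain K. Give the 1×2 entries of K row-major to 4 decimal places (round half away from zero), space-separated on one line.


-0.3360 2.4960

BᵀP = [6.0000 3.3750]
S = R + BᵀPB = [1/2] + [7.3125] = [7.8125]
BᵀPA = [-2.6250 19.5000]
K = S⁻¹·BᵀPA = [-0.3360 2.4960]
A−BK = [-0.4960 -2.7440; 0.8320 5.2480]
AᵀP(A−BK) = [0.3680 1.5520; 1.5520 16.3280]
P' = Q + AᵀP(A−BK) = [5.3680 3.0520; 3.0520 18.5780]
tr(P') = 23.9460


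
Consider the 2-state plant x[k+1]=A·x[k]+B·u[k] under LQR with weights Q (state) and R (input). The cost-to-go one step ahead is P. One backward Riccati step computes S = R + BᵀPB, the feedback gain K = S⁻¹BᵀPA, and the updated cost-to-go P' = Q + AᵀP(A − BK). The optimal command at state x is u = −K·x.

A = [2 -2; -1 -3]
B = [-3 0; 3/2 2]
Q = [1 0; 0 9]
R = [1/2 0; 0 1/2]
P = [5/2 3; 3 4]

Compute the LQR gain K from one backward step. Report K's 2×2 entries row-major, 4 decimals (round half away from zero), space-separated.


BᵀP = [-3.0000 -3.0000; 6.0000 8.0000]
S = R + BᵀPB = [1/2 0; 0 1/2] + [4.5000 -6.0000; -6.0000 16.0000] = [5.0000 -6.0000; -6.0000 16.5000]
BᵀPA = [-3.0000 15.0000; 4.0000 -36.0000]
K = S⁻¹·BᵀPA = [-0.5484 0.6774; 0.0430 -1.9355]
A−BK = [0.3548 0.0323; -0.2634 -0.1452]
AᵀP(A−BK) = [0.1828 -0.2258; -0.2258 2.1613]
P' = Q + AᵀP(A−BK) = [1.1828 -0.2258; -0.2258 11.1613]
tr(P') = 12.3441

-0.5484 0.6774 0.0430 -1.9355


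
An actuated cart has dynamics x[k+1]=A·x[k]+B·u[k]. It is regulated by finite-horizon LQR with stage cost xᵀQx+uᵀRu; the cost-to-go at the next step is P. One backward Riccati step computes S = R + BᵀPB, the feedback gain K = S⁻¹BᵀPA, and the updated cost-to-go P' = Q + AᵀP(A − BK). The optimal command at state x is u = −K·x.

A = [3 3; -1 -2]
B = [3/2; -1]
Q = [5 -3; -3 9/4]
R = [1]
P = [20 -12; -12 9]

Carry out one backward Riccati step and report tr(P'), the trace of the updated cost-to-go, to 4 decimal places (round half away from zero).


BᵀP = [42.0000 -27.0000]
S = R + BᵀPB = [1] + [90.0000] = [91.0000]
BᵀPA = [153.0000 180.0000]
K = S⁻¹·BᵀPA = [1.6813 1.9780]
A−BK = [0.4780 0.0330; 0.6813 -0.0220]
AᵀP(A−BK) = [3.7582 3.3626; 3.3626 3.9560]
P' = Q + AᵀP(A−BK) = [8.7582 0.3626; 0.3626 6.2060]
tr(P') = 14.9643

14.9643


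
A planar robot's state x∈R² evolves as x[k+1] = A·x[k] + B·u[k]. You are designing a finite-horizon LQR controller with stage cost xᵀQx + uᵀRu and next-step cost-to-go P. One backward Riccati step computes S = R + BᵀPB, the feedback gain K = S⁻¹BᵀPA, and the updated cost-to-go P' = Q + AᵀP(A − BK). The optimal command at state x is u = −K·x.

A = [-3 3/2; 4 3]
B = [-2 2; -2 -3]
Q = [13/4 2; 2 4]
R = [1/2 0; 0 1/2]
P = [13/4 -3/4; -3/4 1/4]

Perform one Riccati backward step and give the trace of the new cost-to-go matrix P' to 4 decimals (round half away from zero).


8.5321

BᵀP = [-5.0000 1.0000; 8.7500 -2.2500]
S = R + BᵀPB = [1/2 0; 0 1/2] + [8.0000 -13.0000; -13.0000 24.2500] = [8.5000 -13.0000; -13.0000 24.7500]
BᵀPA = [19.0000 -4.5000; -35.2500 6.3750]
K = S⁻¹·BᵀPA = [0.2900 -0.6888; -1.2719 -0.1042]
A−BK = [0.1239 0.3308; 0.7644 1.3097]
AᵀP(A−BK) = [0.9048 0.0385; 0.0385 0.3773]
P' = Q + AᵀP(A−BK) = [4.1548 2.0385; 2.0385 4.3773]
tr(P') = 8.5321


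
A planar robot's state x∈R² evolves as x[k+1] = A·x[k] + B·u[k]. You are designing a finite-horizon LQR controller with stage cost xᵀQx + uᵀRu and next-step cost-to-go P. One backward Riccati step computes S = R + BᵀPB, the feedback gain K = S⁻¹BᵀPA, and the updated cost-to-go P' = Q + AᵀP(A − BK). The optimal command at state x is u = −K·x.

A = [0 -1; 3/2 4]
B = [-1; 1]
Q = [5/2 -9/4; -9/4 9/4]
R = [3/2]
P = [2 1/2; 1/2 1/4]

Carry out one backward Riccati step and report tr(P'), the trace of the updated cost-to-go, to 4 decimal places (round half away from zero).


BᵀP = [-1.5000 -0.2500]
S = R + BᵀPB = [3/2] + [1.2500] = [2.7500]
BᵀPA = [-0.3750 0.5000]
K = S⁻¹·BᵀPA = [-0.1364 0.1818]
A−BK = [-0.1364 -0.8182; 1.6364 3.8182]
AᵀP(A−BK) = [0.5114 0.8182; 0.8182 1.9091]
P' = Q + AᵀP(A−BK) = [3.0114 -1.4318; -1.4318 4.1591]
tr(P') = 7.1705

7.1705


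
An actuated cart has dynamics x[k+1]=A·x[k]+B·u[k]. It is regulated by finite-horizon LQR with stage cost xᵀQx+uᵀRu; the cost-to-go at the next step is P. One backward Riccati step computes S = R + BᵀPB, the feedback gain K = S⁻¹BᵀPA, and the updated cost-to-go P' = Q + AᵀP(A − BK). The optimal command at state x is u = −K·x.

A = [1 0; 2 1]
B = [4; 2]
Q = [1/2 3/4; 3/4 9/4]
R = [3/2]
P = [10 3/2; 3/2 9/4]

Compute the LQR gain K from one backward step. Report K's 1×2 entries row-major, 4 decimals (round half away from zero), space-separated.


BᵀP = [43.0000 10.5000]
S = R + BᵀPB = [3/2] + [193.0000] = [194.5000]
BᵀPA = [64.0000 10.5000]
K = S⁻¹·BᵀPA = [0.3290 0.0540]
A−BK = [-0.3162 -0.2159; 1.3419 0.8920]
AᵀP(A−BK) = [3.9409 2.5450; 2.5450 1.6832]
P' = Q + AᵀP(A−BK) = [4.4409 3.2950; 3.2950 3.9332]
tr(P') = 8.3740

0.3290 0.0540


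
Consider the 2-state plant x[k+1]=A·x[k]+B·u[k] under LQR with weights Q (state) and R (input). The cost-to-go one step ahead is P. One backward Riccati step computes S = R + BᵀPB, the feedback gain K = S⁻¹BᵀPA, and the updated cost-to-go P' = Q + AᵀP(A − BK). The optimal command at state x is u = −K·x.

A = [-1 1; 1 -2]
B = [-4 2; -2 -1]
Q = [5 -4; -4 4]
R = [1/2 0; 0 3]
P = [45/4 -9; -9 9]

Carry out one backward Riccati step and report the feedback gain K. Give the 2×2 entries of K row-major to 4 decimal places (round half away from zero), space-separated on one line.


-0.0173 0.1906 -0.6424 1.0669

BᵀP = [-27.0000 18.0000; 31.5000 -27.0000]
S = R + BᵀPB = [1/2 0; 0 3] + [72.0000 -72.0000; -72.0000 90.0000] = [72.5000 -72.0000; -72.0000 93.0000]
BᵀPA = [45.0000 -63.0000; -58.5000 85.5000]
K = S⁻¹·BᵀPA = [-0.0173 0.1906; -0.6424 1.0669]
A−BK = [0.2156 -0.3715; 0.3229 -0.5520]
AᵀP(A−BK) = [1.4466 -2.4124; -2.4124 4.0366]
P' = Q + AᵀP(A−BK) = [6.4466 -6.4124; -6.4124 8.0366]
tr(P') = 14.4832


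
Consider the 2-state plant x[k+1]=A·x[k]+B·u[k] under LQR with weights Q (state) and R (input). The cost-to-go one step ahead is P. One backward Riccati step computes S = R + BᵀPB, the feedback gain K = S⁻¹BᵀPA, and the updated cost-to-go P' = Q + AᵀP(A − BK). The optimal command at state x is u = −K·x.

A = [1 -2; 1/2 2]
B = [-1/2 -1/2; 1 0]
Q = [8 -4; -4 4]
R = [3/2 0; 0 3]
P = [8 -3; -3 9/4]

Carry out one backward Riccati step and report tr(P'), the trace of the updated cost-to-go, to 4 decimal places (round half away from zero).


24.7321

BᵀP = [-7.0000 3.7500; -4.0000 1.5000]
S = R + BᵀPB = [3/2 0; 0 3] + [7.2500 3.5000; 3.5000 2.0000] = [8.7500 3.5000; 3.5000 5.0000]
BᵀPA = [-5.1250 21.5000; -3.2500 11.0000]
K = S⁻¹·BᵀPA = [-0.4524 2.1905; -0.3333 0.6667]
A−BK = [0.6071 -0.5714; 0.9524 -0.1905]
AᵀP(A−BK) = [2.1607 -3.3571; -3.3571 10.5714]
P' = Q + AᵀP(A−BK) = [10.1607 -7.3571; -7.3571 14.5714]
tr(P') = 24.7321


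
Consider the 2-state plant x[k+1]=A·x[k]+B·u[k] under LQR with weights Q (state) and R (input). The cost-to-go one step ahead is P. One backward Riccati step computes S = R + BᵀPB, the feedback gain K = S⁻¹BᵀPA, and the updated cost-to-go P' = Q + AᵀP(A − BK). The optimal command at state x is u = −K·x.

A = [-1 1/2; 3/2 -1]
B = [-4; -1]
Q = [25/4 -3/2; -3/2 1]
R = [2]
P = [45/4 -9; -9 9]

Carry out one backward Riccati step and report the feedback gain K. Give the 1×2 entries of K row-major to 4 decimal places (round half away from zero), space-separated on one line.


BᵀP = [-36.0000 27.0000]
S = R + BᵀPB = [2] + [117.0000] = [119.0000]
BᵀPA = [76.5000 -45.0000]
K = S⁻¹·BᵀPA = [0.6429 -0.3782]
A−BK = [1.5714 -1.0126; 2.1429 -1.3782]
AᵀP(A−BK) = [9.3214 -5.9464; -5.9464 3.7957]
P' = Q + AᵀP(A−BK) = [15.5714 -7.4464; -7.4464 4.7957]
tr(P') = 20.3671

0.6429 -0.3782


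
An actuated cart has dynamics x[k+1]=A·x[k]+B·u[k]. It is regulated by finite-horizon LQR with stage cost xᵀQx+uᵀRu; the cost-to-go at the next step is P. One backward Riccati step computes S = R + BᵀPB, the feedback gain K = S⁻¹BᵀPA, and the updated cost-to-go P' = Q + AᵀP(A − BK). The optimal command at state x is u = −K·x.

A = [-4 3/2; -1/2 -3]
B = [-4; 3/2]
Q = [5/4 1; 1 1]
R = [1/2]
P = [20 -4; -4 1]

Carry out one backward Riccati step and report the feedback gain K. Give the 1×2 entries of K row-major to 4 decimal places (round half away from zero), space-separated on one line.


BᵀP = [-86.0000 17.5000]
S = R + BᵀPB = [1/2] + [370.2500] = [370.7500]
BᵀPA = [335.2500 -181.5000]
K = S⁻¹·BᵀPA = [0.9042 -0.4895]
A−BK = [-0.3830 -0.4582; -1.8564 -2.2657]
AᵀP(A−BK) = [1.1008 0.6210; 0.6210 1.1470]
P' = Q + AᵀP(A−BK) = [2.3508 1.6210; 1.6210 2.1470]
tr(P') = 4.4978

0.9042 -0.4895


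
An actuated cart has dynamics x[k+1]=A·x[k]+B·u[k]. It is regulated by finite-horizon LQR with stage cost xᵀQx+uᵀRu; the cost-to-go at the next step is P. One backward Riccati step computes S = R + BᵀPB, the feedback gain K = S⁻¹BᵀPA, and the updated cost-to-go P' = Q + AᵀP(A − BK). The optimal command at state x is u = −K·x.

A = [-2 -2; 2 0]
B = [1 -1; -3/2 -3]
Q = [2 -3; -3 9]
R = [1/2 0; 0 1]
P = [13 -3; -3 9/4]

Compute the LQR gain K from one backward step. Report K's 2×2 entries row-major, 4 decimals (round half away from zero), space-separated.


-1.7445 -1.3066 0.2052 0.6230

BᵀP = [17.5000 -6.3750; -4.0000 -3.7500]
S = R + BᵀPB = [1/2 0; 0 1] + [27.0625 1.6250; 1.6250 15.2500] = [27.5625 1.6250; 1.6250 16.2500]
BᵀPA = [-47.7500 -35.0000; 0.5000 8.0000]
K = S⁻¹·BᵀPA = [-1.7445 -1.3066; 0.2052 0.6230]
A−BK = [-0.0503 -0.0705; -0.0011 -0.0910]
AᵀP(A−BK) = [1.5963 1.2998; 1.2998 1.2864]
P' = Q + AᵀP(A−BK) = [3.5963 -1.7002; -1.7002 10.2864]
tr(P') = 13.8827


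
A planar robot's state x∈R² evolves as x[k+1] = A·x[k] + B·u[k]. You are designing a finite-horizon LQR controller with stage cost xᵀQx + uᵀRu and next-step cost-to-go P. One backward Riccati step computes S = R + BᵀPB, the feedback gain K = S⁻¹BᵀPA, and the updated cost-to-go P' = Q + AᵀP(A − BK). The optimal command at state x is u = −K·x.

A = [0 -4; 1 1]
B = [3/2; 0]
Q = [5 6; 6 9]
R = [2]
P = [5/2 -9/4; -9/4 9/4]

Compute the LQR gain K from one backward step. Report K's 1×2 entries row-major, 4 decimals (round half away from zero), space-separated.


BᵀP = [3.7500 -3.3750]
S = R + BᵀPB = [2] + [5.6250] = [7.6250]
BᵀPA = [-3.3750 -18.3750]
K = S⁻¹·BᵀPA = [-0.4426 -2.4098]
A−BK = [0.6639 -0.3852; 1.0000 1.0000]
AᵀP(A−BK) = [0.7561 3.1168; 3.1168 15.9693]
P' = Q + AᵀP(A−BK) = [5.7561 9.1168; 9.1168 24.9693]
tr(P') = 30.7254

-0.4426 -2.4098


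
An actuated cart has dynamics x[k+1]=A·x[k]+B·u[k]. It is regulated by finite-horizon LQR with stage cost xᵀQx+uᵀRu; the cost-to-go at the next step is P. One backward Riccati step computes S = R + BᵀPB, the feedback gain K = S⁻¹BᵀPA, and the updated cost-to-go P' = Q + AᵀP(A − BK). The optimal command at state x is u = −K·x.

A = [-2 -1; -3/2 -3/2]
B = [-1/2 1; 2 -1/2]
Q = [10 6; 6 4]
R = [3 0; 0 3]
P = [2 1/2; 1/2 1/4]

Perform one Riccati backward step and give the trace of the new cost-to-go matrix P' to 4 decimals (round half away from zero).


BᵀP = [0.0000 0.2500; 1.7500 0.3750]
S = R + BᵀPB = [3 0; 0 3] + [0.5000 -0.1250; -0.1250 1.5625] = [3.5000 -0.1250; -0.1250 4.5625]
BᵀPA = [-0.3750 -0.3750; -4.0625 -2.3125]
K = S⁻¹·BᵀPA = [-0.1391 -0.1254; -0.8942 -0.5103]
A−BK = [-1.1753 -0.5524; -1.6690 -1.5044]
AᵀP(A−BK) = [7.8776 4.6925; 4.6925 2.8355]
P' = Q + AᵀP(A−BK) = [17.8776 10.6925; 10.6925 6.8355]
tr(P') = 24.7130

24.7130


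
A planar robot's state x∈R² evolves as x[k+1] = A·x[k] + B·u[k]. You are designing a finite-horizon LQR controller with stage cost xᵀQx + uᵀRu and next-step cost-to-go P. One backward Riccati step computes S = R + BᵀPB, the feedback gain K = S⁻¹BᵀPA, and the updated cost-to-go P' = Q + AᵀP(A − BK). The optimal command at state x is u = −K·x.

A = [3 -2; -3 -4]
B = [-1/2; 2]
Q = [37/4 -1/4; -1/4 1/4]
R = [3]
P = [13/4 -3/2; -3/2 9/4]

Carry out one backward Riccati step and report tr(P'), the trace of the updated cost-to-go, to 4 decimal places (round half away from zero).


BᵀP = [-4.6250 5.2500]
S = R + BᵀPB = [3] + [12.8125] = [15.8125]
BᵀPA = [-29.6250 -11.7500]
K = S⁻¹·BᵀPA = [-1.8735 -0.7431]
A−BK = [2.0632 -2.3715; 0.7470 -2.5138]
AᵀP(A−BK) = [20.9970 -5.5138; -5.5138 16.2688]
P' = Q + AᵀP(A−BK) = [30.2470 -5.7638; -5.7638 16.5188]
tr(P') = 46.7658

46.7658


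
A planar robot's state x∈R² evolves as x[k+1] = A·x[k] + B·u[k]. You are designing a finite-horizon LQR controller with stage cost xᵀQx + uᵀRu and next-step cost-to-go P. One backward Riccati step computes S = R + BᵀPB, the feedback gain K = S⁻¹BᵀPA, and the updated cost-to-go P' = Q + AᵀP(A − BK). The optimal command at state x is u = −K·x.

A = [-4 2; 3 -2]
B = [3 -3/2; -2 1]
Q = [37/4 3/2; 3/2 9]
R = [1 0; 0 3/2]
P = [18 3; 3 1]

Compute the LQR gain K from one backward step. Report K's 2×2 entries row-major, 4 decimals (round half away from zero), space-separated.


BᵀP = [48.0000 7.0000; -24.0000 -3.5000]
S = R + BᵀPB = [1 0; 0 3/2] + [130.0000 -65.0000; -65.0000 32.5000] = [131.0000 -65.0000; -65.0000 34.0000]
BᵀPA = [-171.0000 82.0000; 85.5000 -41.0000]
K = S⁻¹·BᵀPA = [-1.1201 0.5371; 0.3734 -0.1790]
A−BK = [-0.0797 0.1201; 0.3865 -0.7467]
AᵀP(A−BK) = [1.5426 -0.8450; -0.8450 0.6157]
P' = Q + AᵀP(A−BK) = [10.7926 0.6550; 0.6550 9.6157]
tr(P') = 20.4083

-1.1201 0.5371 0.3734 -0.1790


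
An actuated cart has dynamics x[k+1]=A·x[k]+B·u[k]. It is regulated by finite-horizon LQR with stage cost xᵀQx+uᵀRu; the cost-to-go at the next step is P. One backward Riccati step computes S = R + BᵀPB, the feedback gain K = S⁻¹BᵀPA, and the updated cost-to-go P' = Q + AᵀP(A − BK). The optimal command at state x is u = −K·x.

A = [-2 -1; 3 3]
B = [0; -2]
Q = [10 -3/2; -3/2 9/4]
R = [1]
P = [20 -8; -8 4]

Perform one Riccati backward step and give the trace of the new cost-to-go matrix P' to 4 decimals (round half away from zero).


49.6618

BᵀP = [16.0000 -8.0000]
S = R + BᵀPB = [1] + [16.0000] = [17.0000]
BᵀPA = [-56.0000 -40.0000]
K = S⁻¹·BᵀPA = [-3.2941 -2.3529]
A−BK = [-2.0000 -1.0000; -3.5882 -1.7059]
AᵀP(A−BK) = [27.5294 16.2353; 16.2353 9.8824]
P' = Q + AᵀP(A−BK) = [37.5294 14.7353; 14.7353 12.1324]
tr(P') = 49.6618
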